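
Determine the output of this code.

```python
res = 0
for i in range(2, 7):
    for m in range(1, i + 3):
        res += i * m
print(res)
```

i=2,m=1: res = 0+2 = 2
i=2,m=2: res = 2+4 = 6
i=2,m=3: res = 6+6 = 12
i=2,m=4: res = 12+8 = 20
i=3,m=1: res = 20+3 = 23
i=3,m=2: res = 23+6 = 29
i=3,m=3: res = 29+9 = 38
i=3,m=4: res = 38+12 = 50
i=3,m=5: res = 50+15 = 65
i=4,m=1: res = 65+4 = 69
i=4,m=2: res = 69+8 = 77
i=4,m=3: res = 77+12 = 89
i=4,m=4: res = 89+16 = 105
i=4,m=5: res = 105+20 = 125
i=4,m=6: res = 125+24 = 149
i=5,m=1: res = 149+5 = 154
i=5,m=2: res = 154+10 = 164
i=5,m=3: res = 164+15 = 179
i=5,m=4: res = 179+20 = 199
i=5,m=5: res = 199+25 = 224
i=5,m=6: res = 224+30 = 254
i=5,m=7: res = 254+35 = 289
i=6,m=1: res = 289+6 = 295
i=6,m=2: res = 295+12 = 307
i=6,m=3: res = 307+18 = 325
i=6,m=4: res = 325+24 = 349
i=6,m=5: res = 349+30 = 379
i=6,m=6: res = 379+36 = 415
i=6,m=7: res = 415+42 = 457
i=6,m=8: res = 457+48 = 505

505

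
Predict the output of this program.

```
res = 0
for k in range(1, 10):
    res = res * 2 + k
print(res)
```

1013

k=1: res = 0*2+1 = 1
k=2: res = 1*2+2 = 4
k=3: res = 4*2+3 = 11
k=4: res = 11*2+4 = 26
k=5: res = 26*2+5 = 57
k=6: res = 57*2+6 = 120
k=7: res = 120*2+7 = 247
k=8: res = 247*2+8 = 502
k=9: res = 502*2+9 = 1013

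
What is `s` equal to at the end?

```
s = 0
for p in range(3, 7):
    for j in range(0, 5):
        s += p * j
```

p=3,j=0: s = 0+0 = 0
p=3,j=1: s = 0+3 = 3
p=3,j=2: s = 3+6 = 9
p=3,j=3: s = 9+9 = 18
p=3,j=4: s = 18+12 = 30
p=4,j=0: s = 30+0 = 30
p=4,j=1: s = 30+4 = 34
p=4,j=2: s = 34+8 = 42
p=4,j=3: s = 42+12 = 54
p=4,j=4: s = 54+16 = 70
p=5,j=0: s = 70+0 = 70
p=5,j=1: s = 70+5 = 75
p=5,j=2: s = 75+10 = 85
p=5,j=3: s = 85+15 = 100
p=5,j=4: s = 100+20 = 120
p=6,j=0: s = 120+0 = 120
p=6,j=1: s = 120+6 = 126
p=6,j=2: s = 126+12 = 138
p=6,j=3: s = 138+18 = 156
p=6,j=4: s = 156+24 = 180

180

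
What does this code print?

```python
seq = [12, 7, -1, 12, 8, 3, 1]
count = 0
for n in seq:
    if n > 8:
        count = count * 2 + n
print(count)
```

36

n=12: >8, count = 0*2+12 = 12
n=7: not >8
n=-1: not >8
n=12: >8, count = 12*2+12 = 36
n=8: not >8
n=3: not >8
n=1: not >8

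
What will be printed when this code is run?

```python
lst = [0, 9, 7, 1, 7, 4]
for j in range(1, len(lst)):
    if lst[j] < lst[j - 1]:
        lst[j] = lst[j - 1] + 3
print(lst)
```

j=1: 9>=0, unchanged → [0, 9, 7, 1, 7, 4]
j=2: 7<9, lst[2] = 9+3 = 12 → [0, 9, 12, 1, 7, 4]
j=3: 1<12, lst[3] = 12+3 = 15 → [0, 9, 12, 15, 7, 4]
j=4: 7<15, lst[4] = 15+3 = 18 → [0, 9, 12, 15, 18, 4]
j=5: 4<18, lst[5] = 18+3 = 21 → [0, 9, 12, 15, 18, 21]

[0, 9, 12, 15, 18, 21]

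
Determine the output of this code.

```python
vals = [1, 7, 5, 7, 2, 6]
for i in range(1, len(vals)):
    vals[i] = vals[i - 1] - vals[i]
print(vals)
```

[1, -6, -11, -18, -20, -26]

i=1: vals[1] = 1-7 = -6 → [1, -6, 5, 7, 2, 6]
i=2: vals[2] = (-6)-5 = -11 → [1, -6, -11, 7, 2, 6]
i=3: vals[3] = (-11)-7 = -18 → [1, -6, -11, -18, 2, 6]
i=4: vals[4] = (-18)-2 = -20 → [1, -6, -11, -18, -20, 6]
i=5: vals[5] = (-20)-6 = -26 → [1, -6, -11, -18, -20, -26]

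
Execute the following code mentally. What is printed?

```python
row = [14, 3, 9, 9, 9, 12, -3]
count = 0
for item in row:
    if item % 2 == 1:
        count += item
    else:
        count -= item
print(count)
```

1

item=14: not odd, count = 0-14 = -14
item=3: odd, count = (-14)+3 = -11
item=9: odd, count = (-11)+9 = -2
item=9: odd, count = (-2)+9 = 7
item=9: odd, count = 7+9 = 16
item=12: not odd, count = 16-12 = 4
item=-3: odd, count = 4+(-3) = 1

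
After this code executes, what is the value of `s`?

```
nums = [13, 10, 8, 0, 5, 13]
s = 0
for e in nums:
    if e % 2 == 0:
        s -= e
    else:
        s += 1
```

-15

e=13: not even, s = 0+1 = 1
e=10: even, s = 1-10 = -9
e=8: even, s = (-9)-8 = -17
e=0: even, s = (-17)-0 = -17
e=5: not even, s = (-17)+1 = -16
e=13: not even, s = (-16)+1 = -15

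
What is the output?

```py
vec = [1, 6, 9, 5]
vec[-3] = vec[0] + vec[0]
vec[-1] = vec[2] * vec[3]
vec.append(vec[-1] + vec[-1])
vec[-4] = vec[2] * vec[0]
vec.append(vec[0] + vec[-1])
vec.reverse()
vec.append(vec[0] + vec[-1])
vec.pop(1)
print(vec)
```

vec[-3] = vec[0]+vec[0] = 1+1 = 2 → [1, 2, 9, 5]
vec[-1] = vec[2]*vec[3] = 9*5 = 45 → [1, 2, 9, 45]
append vec[-1]+vec[-1] = 45+45 = 90 → [1, 2, 9, 45, 90]
vec[-4] = vec[2]*vec[0] = 9*1 = 9 → [1, 9, 9, 45, 90]
append vec[0]+vec[-1] = 1+90 = 91 → [1, 9, 9, 45, 90, 91]
reverse → [91, 90, 45, 9, 9, 1]
append vec[0]+vec[-1] = 91+1 = 92 → [91, 90, 45, 9, 9, 1, 92]
pop(1) removes 90 → [91, 45, 9, 9, 1, 92]

[91, 45, 9, 9, 1, 92]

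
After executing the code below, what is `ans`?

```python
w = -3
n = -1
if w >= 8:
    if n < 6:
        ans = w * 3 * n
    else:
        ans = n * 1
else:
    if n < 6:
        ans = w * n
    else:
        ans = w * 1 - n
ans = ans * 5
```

15

w=-3, n=-1
w >= 8 is False; n < 6 is True
→ ans = w * n = 3
ans = 3*5 = 15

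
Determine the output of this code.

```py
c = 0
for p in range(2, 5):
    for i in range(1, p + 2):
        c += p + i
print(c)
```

p=2,i=1: c = 0+3 = 3
p=2,i=2: c = 3+4 = 7
p=2,i=3: c = 7+5 = 12
p=3,i=1: c = 12+4 = 16
p=3,i=2: c = 16+5 = 21
p=3,i=3: c = 21+6 = 27
p=3,i=4: c = 27+7 = 34
p=4,i=1: c = 34+5 = 39
p=4,i=2: c = 39+6 = 45
p=4,i=3: c = 45+7 = 52
p=4,i=4: c = 52+8 = 60
p=4,i=5: c = 60+9 = 69

69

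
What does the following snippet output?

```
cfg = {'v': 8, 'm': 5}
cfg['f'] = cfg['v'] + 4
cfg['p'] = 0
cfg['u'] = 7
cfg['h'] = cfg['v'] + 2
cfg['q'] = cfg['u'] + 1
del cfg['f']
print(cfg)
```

cfg['f'] = cfg['v']+4 = 12 → {'v': 8, 'm': 5, 'f': 12}
cfg['p'] = 0 → {'v': 8, 'm': 5, 'f': 12, 'p': 0}
cfg['u'] = 7 → {'v': 8, 'm': 5, 'f': 12, 'p': 0, 'u': 7}
cfg['h'] = cfg['v']+2 = 10 → {'v': 8, 'm': 5, 'f': 12, 'p': 0, 'u': 7, 'h': 10}
cfg['q'] = cfg['u']+1 = 8 → {'v': 8, 'm': 5, 'f': 12, 'p': 0, 'u': 7, 'h': 10, 'q': 8}
del 'f' → {'v': 8, 'm': 5, 'p': 0, 'u': 7, 'h': 10, 'q': 8}

{'v': 8, 'm': 5, 'p': 0, 'u': 7, 'h': 10, 'q': 8}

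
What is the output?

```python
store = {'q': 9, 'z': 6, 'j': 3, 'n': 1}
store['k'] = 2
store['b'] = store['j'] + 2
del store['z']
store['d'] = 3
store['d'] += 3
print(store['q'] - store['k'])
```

7

store['k'] = 2 → {'q': 9, 'z': 6, 'j': 3, 'n': 1, 'k': 2}
store['b'] = store['j']+2 = 5 → {'q': 9, 'z': 6, 'j': 3, 'n': 1, 'k': 2, 'b': 5}
del 'z' → {'q': 9, 'j': 3, 'n': 1, 'k': 2, 'b': 5}
store['d'] = 3 → {'q': 9, 'j': 3, 'n': 1, 'k': 2, 'b': 5, 'd': 3}
store['d'] = 3+3 = 6 → {'q': 9, 'j': 3, 'n': 1, 'k': 2, 'b': 5, 'd': 6}
store['q']-store['k'] = 9-2 = 7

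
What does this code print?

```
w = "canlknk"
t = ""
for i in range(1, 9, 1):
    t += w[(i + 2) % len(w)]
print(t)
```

lknkcanl

i=1: add w[3]='l' → 'l'
i=2: add w[4]='k' → 'lk'
i=3: add w[5]='n' → 'lkn'
i=4: add w[6]='k' → 'lknk'
i=5: add w[0]='c' → 'lknkc'
i=6: add w[1]='a' → 'lknkca'
i=7: add w[2]='n' → 'lknkcan'
i=8: add w[3]='l' → 'lknkcanl'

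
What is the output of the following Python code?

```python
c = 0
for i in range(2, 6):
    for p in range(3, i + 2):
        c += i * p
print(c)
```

i=2,p=3: c = 0+6 = 6
i=3,p=3: c = 6+9 = 15
i=3,p=4: c = 15+12 = 27
i=4,p=3: c = 27+12 = 39
i=4,p=4: c = 39+16 = 55
i=4,p=5: c = 55+20 = 75
i=5,p=3: c = 75+15 = 90
i=5,p=4: c = 90+20 = 110
i=5,p=5: c = 110+25 = 135
i=5,p=6: c = 135+30 = 165

165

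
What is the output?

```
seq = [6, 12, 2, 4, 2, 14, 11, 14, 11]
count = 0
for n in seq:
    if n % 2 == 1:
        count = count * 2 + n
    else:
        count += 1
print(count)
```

59

n=6: not odd, count = 0+1 = 1
n=12: not odd, count = 1+1 = 2
n=2: not odd, count = 2+1 = 3
n=4: not odd, count = 3+1 = 4
n=2: not odd, count = 4+1 = 5
n=14: not odd, count = 5+1 = 6
n=11: odd, count = 6*2+11 = 23
n=14: not odd, count = 23+1 = 24
n=11: odd, count = 24*2+11 = 59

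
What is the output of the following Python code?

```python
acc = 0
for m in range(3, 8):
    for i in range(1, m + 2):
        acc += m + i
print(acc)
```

270

m=3,i=1: acc = 0+4 = 4
m=3,i=2: acc = 4+5 = 9
m=3,i=3: acc = 9+6 = 15
m=3,i=4: acc = 15+7 = 22
m=4,i=1: acc = 22+5 = 27
m=4,i=2: acc = 27+6 = 33
m=4,i=3: acc = 33+7 = 40
m=4,i=4: acc = 40+8 = 48
m=4,i=5: acc = 48+9 = 57
m=5,i=1: acc = 57+6 = 63
m=5,i=2: acc = 63+7 = 70
m=5,i=3: acc = 70+8 = 78
m=5,i=4: acc = 78+9 = 87
m=5,i=5: acc = 87+10 = 97
m=5,i=6: acc = 97+11 = 108
m=6,i=1: acc = 108+7 = 115
m=6,i=2: acc = 115+8 = 123
m=6,i=3: acc = 123+9 = 132
m=6,i=4: acc = 132+10 = 142
m=6,i=5: acc = 142+11 = 153
m=6,i=6: acc = 153+12 = 165
m=6,i=7: acc = 165+13 = 178
m=7,i=1: acc = 178+8 = 186
m=7,i=2: acc = 186+9 = 195
m=7,i=3: acc = 195+10 = 205
m=7,i=4: acc = 205+11 = 216
m=7,i=5: acc = 216+12 = 228
m=7,i=6: acc = 228+13 = 241
m=7,i=7: acc = 241+14 = 255
m=7,i=8: acc = 255+15 = 270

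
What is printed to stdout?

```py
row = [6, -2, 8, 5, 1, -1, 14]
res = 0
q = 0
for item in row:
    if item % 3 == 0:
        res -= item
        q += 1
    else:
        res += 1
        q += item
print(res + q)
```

26

item=6: %3==0, res = 0-6 = -6; q=1
item=-2: not %3==0, res = (-6)+1 = -5; q=-1
item=8: not %3==0, res = (-5)+1 = -4; q=7
item=5: not %3==0, res = (-4)+1 = -3; q=12
item=1: not %3==0, res = (-3)+1 = -2; q=13
item=-1: not %3==0, res = (-2)+1 = -1; q=12
item=14: not %3==0, res = (-1)+1 = 0; q=26
res+q = 0+26 = 26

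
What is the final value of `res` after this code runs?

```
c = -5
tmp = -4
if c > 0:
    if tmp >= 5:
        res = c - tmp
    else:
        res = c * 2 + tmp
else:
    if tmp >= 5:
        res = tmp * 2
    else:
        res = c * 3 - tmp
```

-11

c=-5, tmp=-4
c > 0 is False; tmp >= 5 is False
→ res = c * 3 - tmp = -11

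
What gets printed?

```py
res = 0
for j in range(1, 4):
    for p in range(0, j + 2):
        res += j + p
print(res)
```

45

j=1,p=0: res = 0+1 = 1
j=1,p=1: res = 1+2 = 3
j=1,p=2: res = 3+3 = 6
j=2,p=0: res = 6+2 = 8
j=2,p=1: res = 8+3 = 11
j=2,p=2: res = 11+4 = 15
j=2,p=3: res = 15+5 = 20
j=3,p=0: res = 20+3 = 23
j=3,p=1: res = 23+4 = 27
j=3,p=2: res = 27+5 = 32
j=3,p=3: res = 32+6 = 38
j=3,p=4: res = 38+7 = 45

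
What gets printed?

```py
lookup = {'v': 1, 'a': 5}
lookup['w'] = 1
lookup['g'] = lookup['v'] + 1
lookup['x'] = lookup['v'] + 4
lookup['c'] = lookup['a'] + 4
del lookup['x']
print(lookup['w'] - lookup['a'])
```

lookup['w'] = 1 → {'v': 1, 'a': 5, 'w': 1}
lookup['g'] = lookup['v']+1 = 2 → {'v': 1, 'a': 5, 'w': 1, 'g': 2}
lookup['x'] = lookup['v']+4 = 5 → {'v': 1, 'a': 5, 'w': 1, 'g': 2, 'x': 5}
lookup['c'] = lookup['a']+4 = 9 → {'v': 1, 'a': 5, 'w': 1, 'g': 2, 'x': 5, 'c': 9}
del 'x' → {'v': 1, 'a': 5, 'w': 1, 'g': 2, 'c': 9}
lookup['w']-lookup['a'] = 1-5 = -4

-4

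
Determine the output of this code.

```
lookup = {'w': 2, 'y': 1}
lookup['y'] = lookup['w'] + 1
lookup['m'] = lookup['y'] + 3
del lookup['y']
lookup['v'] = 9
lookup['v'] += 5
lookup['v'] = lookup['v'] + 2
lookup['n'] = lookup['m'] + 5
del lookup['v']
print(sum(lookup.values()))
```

lookup['y'] = lookup['w']+1 = 3 → {'w': 2, 'y': 3}
lookup['m'] = lookup['y']+3 = 6 → {'w': 2, 'y': 3, 'm': 6}
del 'y' → {'w': 2, 'm': 6}
lookup['v'] = 9 → {'w': 2, 'm': 6, 'v': 9}
lookup['v'] = 9+5 = 14 → {'w': 2, 'm': 6, 'v': 14}
lookup['v'] = lookup['v']+2 = 16 → {'w': 2, 'm': 6, 'v': 16}
lookup['n'] = lookup['m']+5 = 11 → {'w': 2, 'm': 6, 'v': 16, 'n': 11}
del 'v' → {'w': 2, 'm': 6, 'n': 11}
sum of values = 19

19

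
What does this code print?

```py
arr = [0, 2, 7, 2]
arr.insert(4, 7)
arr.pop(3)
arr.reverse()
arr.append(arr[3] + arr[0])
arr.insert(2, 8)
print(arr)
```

[7, 7, 8, 2, 0, 7]

insert 7 at 4 → [0, 2, 7, 2, 7]
pop(3) removes 2 → [0, 2, 7, 7]
reverse → [7, 7, 2, 0]
append arr[3]+arr[0] = 0+7 = 7 → [7, 7, 2, 0, 7]
insert 8 at 2 → [7, 7, 8, 2, 0, 7]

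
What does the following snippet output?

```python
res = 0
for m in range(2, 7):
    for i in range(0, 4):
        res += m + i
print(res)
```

m=2,i=0: res = 0+2 = 2
m=2,i=1: res = 2+3 = 5
m=2,i=2: res = 5+4 = 9
m=2,i=3: res = 9+5 = 14
m=3,i=0: res = 14+3 = 17
m=3,i=1: res = 17+4 = 21
m=3,i=2: res = 21+5 = 26
m=3,i=3: res = 26+6 = 32
m=4,i=0: res = 32+4 = 36
m=4,i=1: res = 36+5 = 41
m=4,i=2: res = 41+6 = 47
m=4,i=3: res = 47+7 = 54
m=5,i=0: res = 54+5 = 59
m=5,i=1: res = 59+6 = 65
m=5,i=2: res = 65+7 = 72
m=5,i=3: res = 72+8 = 80
m=6,i=0: res = 80+6 = 86
m=6,i=1: res = 86+7 = 93
m=6,i=2: res = 93+8 = 101
m=6,i=3: res = 101+9 = 110

110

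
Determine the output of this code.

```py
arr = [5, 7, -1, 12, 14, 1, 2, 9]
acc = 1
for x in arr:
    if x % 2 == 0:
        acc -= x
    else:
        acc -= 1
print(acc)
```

x=5: not even, acc = 1-1 = 0
x=7: not even, acc = 0-1 = -1
x=-1: not even, acc = (-1)-1 = -2
x=12: even, acc = (-2)-12 = -14
x=14: even, acc = (-14)-14 = -28
x=1: not even, acc = (-28)-1 = -29
x=2: even, acc = (-29)-2 = -31
x=9: not even, acc = (-31)-1 = -32

-32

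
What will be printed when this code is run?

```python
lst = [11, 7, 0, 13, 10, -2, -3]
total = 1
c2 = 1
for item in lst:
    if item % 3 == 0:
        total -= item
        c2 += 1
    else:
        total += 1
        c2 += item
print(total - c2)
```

item=11: not %3==0, total = 1+1 = 2; c2=12
item=7: not %3==0, total = 2+1 = 3; c2=19
item=0: %3==0, total = 3-0 = 3; c2=20
item=13: not %3==0, total = 3+1 = 4; c2=33
item=10: not %3==0, total = 4+1 = 5; c2=43
item=-2: not %3==0, total = 5+1 = 6; c2=41
item=-3: %3==0, total = 6-(-3) = 9; c2=42
total-c2 = 9-42 = -33

-33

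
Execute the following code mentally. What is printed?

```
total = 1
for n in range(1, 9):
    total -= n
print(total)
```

n=1: total = 1-1 = 0
n=2: total = 0-2 = -2
n=3: total = (-2)-3 = -5
n=4: total = (-5)-4 = -9
n=5: total = (-9)-5 = -14
n=6: total = (-14)-6 = -20
n=7: total = (-20)-7 = -27
n=8: total = (-27)-8 = -35

-35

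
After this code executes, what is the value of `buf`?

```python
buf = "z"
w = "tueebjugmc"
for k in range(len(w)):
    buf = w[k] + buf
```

k=0: prepend 't' → 'tz'
k=1: prepend 'u' → 'utz'
k=2: prepend 'e' → 'eutz'
k=3: prepend 'e' → 'eeutz'
k=4: prepend 'b' → 'beeutz'
k=5: prepend 'j' → 'jbeeutz'
k=6: prepend 'u' → 'ujbeeutz'
k=7: prepend 'g' → 'gujbeeutz'
k=8: prepend 'm' → 'mgujbeeutz'
k=9: prepend 'c' → 'cmgujbeeutz'

'cmgujbeeutz'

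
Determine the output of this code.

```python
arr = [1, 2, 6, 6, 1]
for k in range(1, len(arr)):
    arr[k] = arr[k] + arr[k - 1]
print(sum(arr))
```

44

k=1: arr[1] = 2+1 = 3 → [1, 3, 6, 6, 1]
k=2: arr[2] = 6+3 = 9 → [1, 3, 9, 6, 1]
k=3: arr[3] = 6+9 = 15 → [1, 3, 9, 15, 1]
k=4: arr[4] = 1+15 = 16 → [1, 3, 9, 15, 16]
sum = 44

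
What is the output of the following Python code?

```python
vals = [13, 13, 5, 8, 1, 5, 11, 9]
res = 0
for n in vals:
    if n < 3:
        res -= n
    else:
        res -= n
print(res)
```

n=13: not <3, res = 0-13 = -13
n=13: not <3, res = (-13)-13 = -26
n=5: not <3, res = (-26)-5 = -31
n=8: not <3, res = (-31)-8 = -39
n=1: <3, res = (-39)-1 = -40
n=5: not <3, res = (-40)-5 = -45
n=11: not <3, res = (-45)-11 = -56
n=9: not <3, res = (-56)-9 = -65

-65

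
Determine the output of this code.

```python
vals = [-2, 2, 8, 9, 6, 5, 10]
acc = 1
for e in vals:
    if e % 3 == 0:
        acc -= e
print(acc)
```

e=-2: not %3==0
e=2: not %3==0
e=8: not %3==0
e=9: %3==0, acc = 1-9 = -8
e=6: %3==0, acc = (-8)-6 = -14
e=5: not %3==0
e=10: not %3==0

-14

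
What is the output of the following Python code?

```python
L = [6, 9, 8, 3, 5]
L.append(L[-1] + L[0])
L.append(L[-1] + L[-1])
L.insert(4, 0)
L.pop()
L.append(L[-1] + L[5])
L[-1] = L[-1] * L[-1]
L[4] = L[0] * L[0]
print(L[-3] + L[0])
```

append L[-1]+L[0] = 5+6 = 11 → [6, 9, 8, 3, 5, 11]
append L[-1]+L[-1] = 11+11 = 22 → [6, 9, 8, 3, 5, 11, 22]
insert 0 at 4 → [6, 9, 8, 3, 0, 5, 11, 22]
pop() removes 22 → [6, 9, 8, 3, 0, 5, 11]
append L[-1]+L[5] = 11+5 = 16 → [6, 9, 8, 3, 0, 5, 11, 16]
L[-1] = L[-1]*L[-1] = 16*16 = 256 → [6, 9, 8, 3, 0, 5, 11, 256]
L[4] = L[0]*L[0] = 6*6 = 36 → [6, 9, 8, 3, 36, 5, 11, 256]
L[-3]+L[0] = 5+6 = 11

11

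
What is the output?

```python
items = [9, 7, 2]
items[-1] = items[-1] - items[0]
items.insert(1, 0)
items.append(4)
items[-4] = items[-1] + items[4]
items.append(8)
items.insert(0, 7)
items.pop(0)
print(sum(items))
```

29

items[-1] = items[-1]-items[0] = 2-9 = -7 → [9, 7, -7]
insert 0 at 1 → [9, 0, 7, -7]
append 4 → [9, 0, 7, -7, 4]
items[-4] = items[-1]+items[4] = 4+4 = 8 → [9, 8, 7, -7, 4]
append 8 → [9, 8, 7, -7, 4, 8]
insert 7 at 0 → [7, 9, 8, 7, -7, 4, 8]
pop(0) removes 7 → [9, 8, 7, -7, 4, 8]
sum = 29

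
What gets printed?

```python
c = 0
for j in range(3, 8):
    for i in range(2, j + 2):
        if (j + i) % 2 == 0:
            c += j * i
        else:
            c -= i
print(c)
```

j=3,i=2: odd sum, c = 0-2 = -2
j=3,i=3: even sum, c = (-2)+9 = 7
j=3,i=4: odd sum, c = 7-4 = 3
j=4,i=2: even sum, c = 3+8 = 11
j=4,i=3: odd sum, c = 11-3 = 8
j=4,i=4: even sum, c = 8+16 = 24
j=4,i=5: odd sum, c = 24-5 = 19
j=5,i=2: odd sum, c = 19-2 = 17
j=5,i=3: even sum, c = 17+15 = 32
j=5,i=4: odd sum, c = 32-4 = 28
j=5,i=5: even sum, c = 28+25 = 53
j=5,i=6: odd sum, c = 53-6 = 47
j=6,i=2: even sum, c = 47+12 = 59
j=6,i=3: odd sum, c = 59-3 = 56
j=6,i=4: even sum, c = 56+24 = 80
j=6,i=5: odd sum, c = 80-5 = 75
j=6,i=6: even sum, c = 75+36 = 111
j=6,i=7: odd sum, c = 111-7 = 104
j=7,i=2: odd sum, c = 104-2 = 102
j=7,i=3: even sum, c = 102+21 = 123
j=7,i=4: odd sum, c = 123-4 = 119
j=7,i=5: even sum, c = 119+35 = 154
j=7,i=6: odd sum, c = 154-6 = 148
j=7,i=7: even sum, c = 148+49 = 197
j=7,i=8: odd sum, c = 197-8 = 189

189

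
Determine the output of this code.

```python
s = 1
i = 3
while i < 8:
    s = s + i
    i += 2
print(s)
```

16

i=3: s = 1+3 = 4
i=5: s = 4+5 = 9
i=7: s = 9+7 = 16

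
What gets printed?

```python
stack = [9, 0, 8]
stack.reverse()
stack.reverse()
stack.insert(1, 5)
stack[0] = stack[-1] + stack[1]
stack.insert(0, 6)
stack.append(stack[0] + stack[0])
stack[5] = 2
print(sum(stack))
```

34

reverse → [8, 0, 9]
reverse → [9, 0, 8]
insert 5 at 1 → [9, 5, 0, 8]
stack[0] = stack[-1]+stack[1] = 8+5 = 13 → [13, 5, 0, 8]
insert 6 at 0 → [6, 13, 5, 0, 8]
append stack[0]+stack[0] = 6+6 = 12 → [6, 13, 5, 0, 8, 12]
stack[5] = 2 → [6, 13, 5, 0, 8, 2]
sum = 34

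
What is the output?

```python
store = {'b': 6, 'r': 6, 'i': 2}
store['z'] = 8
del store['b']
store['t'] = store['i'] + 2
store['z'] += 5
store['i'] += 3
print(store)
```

store['z'] = 8 → {'b': 6, 'r': 6, 'i': 2, 'z': 8}
del 'b' → {'r': 6, 'i': 2, 'z': 8}
store['t'] = store['i']+2 = 4 → {'r': 6, 'i': 2, 'z': 8, 't': 4}
store['z'] = 8+5 = 13 → {'r': 6, 'i': 2, 'z': 13, 't': 4}
store['i'] = 2+3 = 5 → {'r': 6, 'i': 5, 'z': 13, 't': 4}

{'r': 6, 'i': 5, 'z': 13, 't': 4}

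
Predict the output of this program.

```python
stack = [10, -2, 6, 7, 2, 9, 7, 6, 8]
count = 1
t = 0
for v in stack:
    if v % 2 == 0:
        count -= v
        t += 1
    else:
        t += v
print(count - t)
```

-58

v=10: even, count = 1-10 = -9; t=1
v=-2: even, count = (-9)-(-2) = -7; t=2
v=6: even, count = (-7)-6 = -13; t=3
v=7: not even; t=10
v=2: even, count = (-13)-2 = -15; t=11
v=9: not even; t=20
v=7: not even; t=27
v=6: even, count = (-15)-6 = -21; t=28
v=8: even, count = (-21)-8 = -29; t=29
count-t = (-29)-29 = -58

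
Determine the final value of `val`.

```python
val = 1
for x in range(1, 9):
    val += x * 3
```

x=1: val = 1+1*3 = 4
x=2: val = 4+2*3 = 10
x=3: val = 10+3*3 = 19
x=4: val = 19+4*3 = 31
x=5: val = 31+5*3 = 46
x=6: val = 46+6*3 = 64
x=7: val = 64+7*3 = 85
x=8: val = 85+8*3 = 109

109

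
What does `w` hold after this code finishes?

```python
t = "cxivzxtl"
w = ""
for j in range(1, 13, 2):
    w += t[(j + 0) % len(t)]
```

j=1: add t[1]='x' → 'x'
j=3: add t[3]='v' → 'xv'
j=5: add t[5]='x' → 'xvx'
j=7: add t[7]='l' → 'xvxl'
j=9: add t[1]='x' → 'xvxlx'
j=11: add t[3]='v' → 'xvxlxv'

'xvxlxv'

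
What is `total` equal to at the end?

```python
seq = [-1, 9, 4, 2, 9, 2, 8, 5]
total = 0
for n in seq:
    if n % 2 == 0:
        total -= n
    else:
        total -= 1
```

n=-1: not even, total = 0-1 = -1
n=9: not even, total = (-1)-1 = -2
n=4: even, total = (-2)-4 = -6
n=2: even, total = (-6)-2 = -8
n=9: not even, total = (-8)-1 = -9
n=2: even, total = (-9)-2 = -11
n=8: even, total = (-11)-8 = -19
n=5: not even, total = (-19)-1 = -20

-20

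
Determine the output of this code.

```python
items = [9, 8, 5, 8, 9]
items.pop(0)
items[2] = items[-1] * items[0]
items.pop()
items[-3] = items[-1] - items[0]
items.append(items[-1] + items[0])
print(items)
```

pop(0) removes 9 → [8, 5, 8, 9]
items[2] = items[-1]*items[0] = 9*8 = 72 → [8, 5, 72, 9]
pop() removes 9 → [8, 5, 72]
items[-3] = items[-1]-items[0] = 72-8 = 64 → [64, 5, 72]
append items[-1]+items[0] = 72+64 = 136 → [64, 5, 72, 136]

[64, 5, 72, 136]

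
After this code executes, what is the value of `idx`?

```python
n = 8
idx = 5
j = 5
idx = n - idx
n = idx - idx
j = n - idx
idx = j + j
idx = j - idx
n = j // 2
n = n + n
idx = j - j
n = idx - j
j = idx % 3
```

0

idx = 8-5 = 3
n = 3-3 = 0
j = 0-3 = -3
idx = (-3)+(-3) = -6
idx = (-3)-(-6) = 3
n = (-3)//2 = -2
n = (-2)+(-2) = -4
idx = (-3)-(-3) = 0
n = 0-(-3) = 3
j = 0%3 = 0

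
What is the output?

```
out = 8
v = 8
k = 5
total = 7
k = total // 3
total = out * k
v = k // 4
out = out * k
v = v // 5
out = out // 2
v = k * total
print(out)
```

k = 7//3 = 2
total = 8*2 = 16
v = 2//4 = 0
out = 8*2 = 16
v = 0//5 = 0
out = 16//2 = 8
v = 2*16 = 32

8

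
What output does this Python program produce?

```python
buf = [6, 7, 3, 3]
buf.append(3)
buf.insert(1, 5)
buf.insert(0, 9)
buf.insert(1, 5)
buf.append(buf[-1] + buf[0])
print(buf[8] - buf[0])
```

append 3 → [6, 7, 3, 3, 3]
insert 5 at 1 → [6, 5, 7, 3, 3, 3]
insert 9 at 0 → [9, 6, 5, 7, 3, 3, 3]
insert 5 at 1 → [9, 5, 6, 5, 7, 3, 3, 3]
append buf[-1]+buf[0] = 3+9 = 12 → [9, 5, 6, 5, 7, 3, 3, 3, 12]
buf[8]-buf[0] = 12-9 = 3

3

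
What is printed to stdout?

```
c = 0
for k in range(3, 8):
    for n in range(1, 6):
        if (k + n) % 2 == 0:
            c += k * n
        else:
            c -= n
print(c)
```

k=3,n=1: even sum, c = 0+3 = 3
k=3,n=2: odd sum, c = 3-2 = 1
k=3,n=3: even sum, c = 1+9 = 10
k=3,n=4: odd sum, c = 10-4 = 6
k=3,n=5: even sum, c = 6+15 = 21
k=4,n=1: odd sum, c = 21-1 = 20
k=4,n=2: even sum, c = 20+8 = 28
k=4,n=3: odd sum, c = 28-3 = 25
k=4,n=4: even sum, c = 25+16 = 41
k=4,n=5: odd sum, c = 41-5 = 36
k=5,n=1: even sum, c = 36+5 = 41
k=5,n=2: odd sum, c = 41-2 = 39
k=5,n=3: even sum, c = 39+15 = 54
k=5,n=4: odd sum, c = 54-4 = 50
k=5,n=5: even sum, c = 50+25 = 75
k=6,n=1: odd sum, c = 75-1 = 74
k=6,n=2: even sum, c = 74+12 = 86
k=6,n=3: odd sum, c = 86-3 = 83
k=6,n=4: even sum, c = 83+24 = 107
k=6,n=5: odd sum, c = 107-5 = 102
k=7,n=1: even sum, c = 102+7 = 109
k=7,n=2: odd sum, c = 109-2 = 107
k=7,n=3: even sum, c = 107+21 = 128
k=7,n=4: odd sum, c = 128-4 = 124
k=7,n=5: even sum, c = 124+35 = 159

159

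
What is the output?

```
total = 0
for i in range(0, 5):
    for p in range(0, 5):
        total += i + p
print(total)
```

i=0,p=0: total = 0+0 = 0
i=0,p=1: total = 0+1 = 1
i=0,p=2: total = 1+2 = 3
i=0,p=3: total = 3+3 = 6
i=0,p=4: total = 6+4 = 10
i=1,p=0: total = 10+1 = 11
i=1,p=1: total = 11+2 = 13
i=1,p=2: total = 13+3 = 16
i=1,p=3: total = 16+4 = 20
i=1,p=4: total = 20+5 = 25
i=2,p=0: total = 25+2 = 27
i=2,p=1: total = 27+3 = 30
i=2,p=2: total = 30+4 = 34
i=2,p=3: total = 34+5 = 39
i=2,p=4: total = 39+6 = 45
i=3,p=0: total = 45+3 = 48
i=3,p=1: total = 48+4 = 52
i=3,p=2: total = 52+5 = 57
i=3,p=3: total = 57+6 = 63
i=3,p=4: total = 63+7 = 70
i=4,p=0: total = 70+4 = 74
i=4,p=1: total = 74+5 = 79
i=4,p=2: total = 79+6 = 85
i=4,p=3: total = 85+7 = 92
i=4,p=4: total = 92+8 = 100

100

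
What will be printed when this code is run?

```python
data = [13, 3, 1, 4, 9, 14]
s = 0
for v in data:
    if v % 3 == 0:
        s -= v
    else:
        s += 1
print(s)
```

v=13: not %3==0, s = 0+1 = 1
v=3: %3==0, s = 1-3 = -2
v=1: not %3==0, s = (-2)+1 = -1
v=4: not %3==0, s = (-1)+1 = 0
v=9: %3==0, s = 0-9 = -9
v=14: not %3==0, s = (-9)+1 = -8

-8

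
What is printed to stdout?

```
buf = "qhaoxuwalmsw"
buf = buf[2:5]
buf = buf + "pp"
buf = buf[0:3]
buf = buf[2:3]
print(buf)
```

x

slice [2:5] → 'aox'
+ 'pp' → 'aoxpp'
slice [0:3] → 'aox'
slice [2:3] → 'x'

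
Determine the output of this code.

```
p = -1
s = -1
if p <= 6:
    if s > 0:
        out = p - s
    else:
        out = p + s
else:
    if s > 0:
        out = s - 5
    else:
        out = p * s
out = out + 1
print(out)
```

p=-1, s=-1
p <= 6 is True; s > 0 is False
→ out = p + s = -2
out = (-2)+1 = -1

-1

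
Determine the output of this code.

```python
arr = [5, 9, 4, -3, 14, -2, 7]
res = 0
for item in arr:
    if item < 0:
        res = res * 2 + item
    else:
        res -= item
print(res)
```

-115

item=5: not <0, res = 0-5 = -5
item=9: not <0, res = (-5)-9 = -14
item=4: not <0, res = (-14)-4 = -18
item=-3: <0, res = (-18)*2+(-3) = -39
item=14: not <0, res = (-39)-14 = -53
item=-2: <0, res = (-53)*2+(-2) = -108
item=7: not <0, res = (-108)-7 = -115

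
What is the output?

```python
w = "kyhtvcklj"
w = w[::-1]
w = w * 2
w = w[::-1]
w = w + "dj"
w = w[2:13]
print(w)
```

reverse → 'jlkcvthyk'
repeat ×2 → 'jlkcvthykjlkcvthyk'
reverse → 'kyhtvckljkyhtvcklj'
+ 'dj' → 'kyhtvckljkyhtvckljdj'
slice [2:13] → 'htvckljkyht'

htvckljkyht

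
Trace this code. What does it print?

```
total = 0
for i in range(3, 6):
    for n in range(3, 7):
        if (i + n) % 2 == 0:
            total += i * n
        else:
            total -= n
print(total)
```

i=3,n=3: even sum, total = 0+9 = 9
i=3,n=4: odd sum, total = 9-4 = 5
i=3,n=5: even sum, total = 5+15 = 20
i=3,n=6: odd sum, total = 20-6 = 14
i=4,n=3: odd sum, total = 14-3 = 11
i=4,n=4: even sum, total = 11+16 = 27
i=4,n=5: odd sum, total = 27-5 = 22
i=4,n=6: even sum, total = 22+24 = 46
i=5,n=3: even sum, total = 46+15 = 61
i=5,n=4: odd sum, total = 61-4 = 57
i=5,n=5: even sum, total = 57+25 = 82
i=5,n=6: odd sum, total = 82-6 = 76

76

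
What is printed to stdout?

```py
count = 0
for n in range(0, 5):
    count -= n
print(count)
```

-10

n=0: count = 0-0 = 0
n=1: count = 0-1 = -1
n=2: count = (-1)-2 = -3
n=3: count = (-3)-3 = -6
n=4: count = (-6)-4 = -10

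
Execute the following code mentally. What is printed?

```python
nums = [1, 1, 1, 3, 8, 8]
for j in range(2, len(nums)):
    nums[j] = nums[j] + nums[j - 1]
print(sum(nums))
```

j=2: nums[2] = 1+1 = 2 → [1, 1, 2, 3, 8, 8]
j=3: nums[3] = 3+2 = 5 → [1, 1, 2, 5, 8, 8]
j=4: nums[4] = 8+5 = 13 → [1, 1, 2, 5, 13, 8]
j=5: nums[5] = 8+13 = 21 → [1, 1, 2, 5, 13, 21]
sum = 43

43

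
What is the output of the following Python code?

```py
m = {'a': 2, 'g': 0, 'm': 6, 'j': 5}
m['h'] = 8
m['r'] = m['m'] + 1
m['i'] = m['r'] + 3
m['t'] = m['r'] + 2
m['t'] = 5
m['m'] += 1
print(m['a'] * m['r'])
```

m['h'] = 8 → {'a': 2, 'g': 0, 'm': 6, 'j': 5, 'h': 8}
m['r'] = m['m']+1 = 7 → {'a': 2, 'g': 0, 'm': 6, 'j': 5, 'h': 8, 'r': 7}
m['i'] = m['r']+3 = 10 → {'a': 2, 'g': 0, 'm': 6, 'j': 5, 'h': 8, 'r': 7, 'i': 10}
m['t'] = m['r']+2 = 9 → {'a': 2, 'g': 0, 'm': 6, 'j': 5, 'h': 8, 'r': 7, 'i': 10, 't': 9}
m['t'] = 5 → {'a': 2, 'g': 0, 'm': 6, 'j': 5, 'h': 8, 'r': 7, 'i': 10, 't': 5}
m['m'] = 6+1 = 7 → {'a': 2, 'g': 0, 'm': 7, 'j': 5, 'h': 8, 'r': 7, 'i': 10, 't': 5}
m['a']*m['r'] = 2*7 = 14

14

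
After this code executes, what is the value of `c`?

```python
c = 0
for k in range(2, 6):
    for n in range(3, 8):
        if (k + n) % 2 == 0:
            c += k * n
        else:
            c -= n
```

130

k=2,n=3: odd sum, c = 0-3 = -3
k=2,n=4: even sum, c = (-3)+8 = 5
k=2,n=5: odd sum, c = 5-5 = 0
k=2,n=6: even sum, c = 0+12 = 12
k=2,n=7: odd sum, c = 12-7 = 5
k=3,n=3: even sum, c = 5+9 = 14
k=3,n=4: odd sum, c = 14-4 = 10
k=3,n=5: even sum, c = 10+15 = 25
k=3,n=6: odd sum, c = 25-6 = 19
k=3,n=7: even sum, c = 19+21 = 40
k=4,n=3: odd sum, c = 40-3 = 37
k=4,n=4: even sum, c = 37+16 = 53
k=4,n=5: odd sum, c = 53-5 = 48
k=4,n=6: even sum, c = 48+24 = 72
k=4,n=7: odd sum, c = 72-7 = 65
k=5,n=3: even sum, c = 65+15 = 80
k=5,n=4: odd sum, c = 80-4 = 76
k=5,n=5: even sum, c = 76+25 = 101
k=5,n=6: odd sum, c = 101-6 = 95
k=5,n=7: even sum, c = 95+35 = 130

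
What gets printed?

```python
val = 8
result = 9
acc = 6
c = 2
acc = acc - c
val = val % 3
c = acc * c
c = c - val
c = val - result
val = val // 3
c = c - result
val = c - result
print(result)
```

9

acc = 6-2 = 4
val = 8%3 = 2
c = 4*2 = 8
c = 8-2 = 6
c = 2-9 = -7
val = 2//3 = 0
c = (-7)-9 = -16
val = (-16)-9 = -25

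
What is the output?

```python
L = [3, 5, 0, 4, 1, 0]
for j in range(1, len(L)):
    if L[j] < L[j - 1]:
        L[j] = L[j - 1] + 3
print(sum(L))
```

j=1: 5>=3, unchanged → [3, 5, 0, 4, 1, 0]
j=2: 0<5, L[2] = 5+3 = 8 → [3, 5, 8, 4, 1, 0]
j=3: 4<8, L[3] = 8+3 = 11 → [3, 5, 8, 11, 1, 0]
j=4: 1<11, L[4] = 11+3 = 14 → [3, 5, 8, 11, 14, 0]
j=5: 0<14, L[5] = 14+3 = 17 → [3, 5, 8, 11, 14, 17]
sum = 58

58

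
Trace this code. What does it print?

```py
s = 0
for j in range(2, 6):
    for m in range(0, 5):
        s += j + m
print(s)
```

j=2,m=0: s = 0+2 = 2
j=2,m=1: s = 2+3 = 5
j=2,m=2: s = 5+4 = 9
j=2,m=3: s = 9+5 = 14
j=2,m=4: s = 14+6 = 20
j=3,m=0: s = 20+3 = 23
j=3,m=1: s = 23+4 = 27
j=3,m=2: s = 27+5 = 32
j=3,m=3: s = 32+6 = 38
j=3,m=4: s = 38+7 = 45
j=4,m=0: s = 45+4 = 49
j=4,m=1: s = 49+5 = 54
j=4,m=2: s = 54+6 = 60
j=4,m=3: s = 60+7 = 67
j=4,m=4: s = 67+8 = 75
j=5,m=0: s = 75+5 = 80
j=5,m=1: s = 80+6 = 86
j=5,m=2: s = 86+7 = 93
j=5,m=3: s = 93+8 = 101
j=5,m=4: s = 101+9 = 110

110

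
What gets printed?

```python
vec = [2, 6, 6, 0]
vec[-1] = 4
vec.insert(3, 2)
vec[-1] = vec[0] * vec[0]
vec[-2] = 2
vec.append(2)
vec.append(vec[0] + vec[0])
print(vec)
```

[2, 6, 6, 2, 4, 2, 4]

vec[-1] = 4 → [2, 6, 6, 4]
insert 2 at 3 → [2, 6, 6, 2, 4]
vec[-1] = vec[0]*vec[0] = 2*2 = 4 → [2, 6, 6, 2, 4]
vec[-2] = 2 → [2, 6, 6, 2, 4]
append 2 → [2, 6, 6, 2, 4, 2]
append vec[0]+vec[0] = 2+2 = 4 → [2, 6, 6, 2, 4, 2, 4]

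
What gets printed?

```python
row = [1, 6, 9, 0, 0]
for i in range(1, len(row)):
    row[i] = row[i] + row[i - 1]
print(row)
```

[1, 7, 16, 16, 16]

i=1: row[1] = 6+1 = 7 → [1, 7, 9, 0, 0]
i=2: row[2] = 9+7 = 16 → [1, 7, 16, 0, 0]
i=3: row[3] = 0+16 = 16 → [1, 7, 16, 16, 0]
i=4: row[4] = 0+16 = 16 → [1, 7, 16, 16, 16]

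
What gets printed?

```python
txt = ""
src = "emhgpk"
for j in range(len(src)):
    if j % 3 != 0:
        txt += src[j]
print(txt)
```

j=0: skip
j=1: add 'm' → 'm'
j=2: add 'h' → 'mh'
j=3: skip
j=4: add 'p' → 'mhp'
j=5: add 'k' → 'mhpk'

mhpk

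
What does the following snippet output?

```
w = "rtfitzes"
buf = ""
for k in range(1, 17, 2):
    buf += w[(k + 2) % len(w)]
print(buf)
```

izstizst

k=1: add w[3]='i' → 'i'
k=3: add w[5]='z' → 'iz'
k=5: add w[7]='s' → 'izs'
k=7: add w[1]='t' → 'izst'
k=9: add w[3]='i' → 'izsti'
k=11: add w[5]='z' → 'izstiz'
k=13: add w[7]='s' → 'izstizs'
k=15: add w[1]='t' → 'izstizst'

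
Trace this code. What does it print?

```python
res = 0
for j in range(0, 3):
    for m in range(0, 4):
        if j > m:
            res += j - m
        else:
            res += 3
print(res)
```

j=0,m=0: not 0>0, res = 0+3 = 3
j=0,m=1: not 0>1, res = 3+3 = 6
j=0,m=2: not 0>2, res = 6+3 = 9
j=0,m=3: not 0>3, res = 9+3 = 12
j=1,m=0: 1>0, res = 12+1 = 13
j=1,m=1: not 1>1, res = 13+3 = 16
j=1,m=2: not 1>2, res = 16+3 = 19
j=1,m=3: not 1>3, res = 19+3 = 22
j=2,m=0: 2>0, res = 22+2 = 24
j=2,m=1: 2>1, res = 24+1 = 25
j=2,m=2: not 2>2, res = 25+3 = 28
j=2,m=3: not 2>3, res = 28+3 = 31

31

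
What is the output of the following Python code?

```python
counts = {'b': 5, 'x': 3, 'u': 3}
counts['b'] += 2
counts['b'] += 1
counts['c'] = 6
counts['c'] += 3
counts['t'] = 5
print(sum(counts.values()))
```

counts['b'] = 5+2 = 7 → {'b': 7, 'x': 3, 'u': 3}
counts['b'] = 7+1 = 8 → {'b': 8, 'x': 3, 'u': 3}
counts['c'] = 6 → {'b': 8, 'x': 3, 'u': 3, 'c': 6}
counts['c'] = 6+3 = 9 → {'b': 8, 'x': 3, 'u': 3, 'c': 9}
counts['t'] = 5 → {'b': 8, 'x': 3, 'u': 3, 'c': 9, 't': 5}
sum of values = 28

28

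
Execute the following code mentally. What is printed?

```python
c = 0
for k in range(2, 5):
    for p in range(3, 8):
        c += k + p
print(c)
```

120

k=2,p=3: c = 0+5 = 5
k=2,p=4: c = 5+6 = 11
k=2,p=5: c = 11+7 = 18
k=2,p=6: c = 18+8 = 26
k=2,p=7: c = 26+9 = 35
k=3,p=3: c = 35+6 = 41
k=3,p=4: c = 41+7 = 48
k=3,p=5: c = 48+8 = 56
k=3,p=6: c = 56+9 = 65
k=3,p=7: c = 65+10 = 75
k=4,p=3: c = 75+7 = 82
k=4,p=4: c = 82+8 = 90
k=4,p=5: c = 90+9 = 99
k=4,p=6: c = 99+10 = 109
k=4,p=7: c = 109+11 = 120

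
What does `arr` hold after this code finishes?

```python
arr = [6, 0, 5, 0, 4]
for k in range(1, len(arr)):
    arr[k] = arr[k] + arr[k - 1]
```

k=1: arr[1] = 0+6 = 6 → [6, 6, 5, 0, 4]
k=2: arr[2] = 5+6 = 11 → [6, 6, 11, 0, 4]
k=3: arr[3] = 0+11 = 11 → [6, 6, 11, 11, 4]
k=4: arr[4] = 4+11 = 15 → [6, 6, 11, 11, 15]

[6, 6, 11, 11, 15]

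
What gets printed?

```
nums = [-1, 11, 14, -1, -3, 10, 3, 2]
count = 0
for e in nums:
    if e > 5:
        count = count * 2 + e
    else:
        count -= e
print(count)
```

93

e=-1: not >5, count = 0-(-1) = 1
e=11: >5, count = 1*2+11 = 13
e=14: >5, count = 13*2+14 = 40
e=-1: not >5, count = 40-(-1) = 41
e=-3: not >5, count = 41-(-3) = 44
e=10: >5, count = 44*2+10 = 98
e=3: not >5, count = 98-3 = 95
e=2: not >5, count = 95-2 = 93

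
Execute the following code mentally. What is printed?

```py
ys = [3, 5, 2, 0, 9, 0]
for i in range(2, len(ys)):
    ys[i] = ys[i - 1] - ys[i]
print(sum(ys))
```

i=2: ys[2] = 5-2 = 3 → [3, 5, 3, 0, 9, 0]
i=3: ys[3] = 3-0 = 3 → [3, 5, 3, 3, 9, 0]
i=4: ys[4] = 3-9 = -6 → [3, 5, 3, 3, -6, 0]
i=5: ys[5] = (-6)-0 = -6 → [3, 5, 3, 3, -6, -6]
sum = 2

2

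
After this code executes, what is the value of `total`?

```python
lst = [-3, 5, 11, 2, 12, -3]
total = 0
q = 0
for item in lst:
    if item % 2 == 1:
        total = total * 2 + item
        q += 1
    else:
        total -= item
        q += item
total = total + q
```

5

item=-3: odd, total = 0*2+(-3) = -3; q=1
item=5: odd, total = (-3)*2+5 = -1; q=2
item=11: odd, total = (-1)*2+11 = 9; q=3
item=2: not odd, total = 9-2 = 7; q=5
item=12: not odd, total = 7-12 = -5; q=17
item=-3: odd, total = (-5)*2+(-3) = -13; q=18
total+q = (-13)+18 = 5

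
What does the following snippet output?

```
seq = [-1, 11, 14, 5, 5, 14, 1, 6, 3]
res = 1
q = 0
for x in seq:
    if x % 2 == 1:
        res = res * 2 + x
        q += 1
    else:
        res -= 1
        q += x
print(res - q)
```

211

x=-1: odd, res = 1*2+(-1) = 1; q=1
x=11: odd, res = 1*2+11 = 13; q=2
x=14: not odd, res = 13-1 = 12; q=16
x=5: odd, res = 12*2+5 = 29; q=17
x=5: odd, res = 29*2+5 = 63; q=18
x=14: not odd, res = 63-1 = 62; q=32
x=1: odd, res = 62*2+1 = 125; q=33
x=6: not odd, res = 125-1 = 124; q=39
x=3: odd, res = 124*2+3 = 251; q=40
res-q = 251-40 = 211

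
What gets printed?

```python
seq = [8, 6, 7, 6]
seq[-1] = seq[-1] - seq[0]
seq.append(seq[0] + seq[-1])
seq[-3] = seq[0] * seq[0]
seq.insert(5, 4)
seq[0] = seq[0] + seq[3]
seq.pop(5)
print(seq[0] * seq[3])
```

-12

seq[-1] = seq[-1]-seq[0] = 6-8 = -2 → [8, 6, 7, -2]
append seq[0]+seq[-1] = 8+(-2) = 6 → [8, 6, 7, -2, 6]
seq[-3] = seq[0]*seq[0] = 8*8 = 64 → [8, 6, 64, -2, 6]
insert 4 at 5 → [8, 6, 64, -2, 6, 4]
seq[0] = seq[0]+seq[3] = 8+(-2) = 6 → [6, 6, 64, -2, 6, 4]
pop(5) removes 4 → [6, 6, 64, -2, 6]
seq[0]*seq[3] = 6*(-2) = -12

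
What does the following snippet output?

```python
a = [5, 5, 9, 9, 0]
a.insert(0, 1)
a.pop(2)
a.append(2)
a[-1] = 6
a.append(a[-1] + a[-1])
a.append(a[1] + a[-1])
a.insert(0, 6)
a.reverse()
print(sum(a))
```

insert 1 at 0 → [1, 5, 5, 9, 9, 0]
pop(2) removes 5 → [1, 5, 9, 9, 0]
append 2 → [1, 5, 9, 9, 0, 2]
a[-1] = 6 → [1, 5, 9, 9, 0, 6]
append a[-1]+a[-1] = 6+6 = 12 → [1, 5, 9, 9, 0, 6, 12]
append a[1]+a[-1] = 5+12 = 17 → [1, 5, 9, 9, 0, 6, 12, 17]
insert 6 at 0 → [6, 1, 5, 9, 9, 0, 6, 12, 17]
reverse → [17, 12, 6, 0, 9, 9, 5, 1, 6]
sum = 65

65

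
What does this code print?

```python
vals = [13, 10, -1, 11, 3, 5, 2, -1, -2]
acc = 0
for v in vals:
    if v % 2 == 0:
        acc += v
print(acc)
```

10

v=13: not even
v=10: even, acc = 0+10 = 10
v=-1: not even
v=11: not even
v=3: not even
v=5: not even
v=2: even, acc = 10+2 = 12
v=-1: not even
v=-2: even, acc = 12+(-2) = 10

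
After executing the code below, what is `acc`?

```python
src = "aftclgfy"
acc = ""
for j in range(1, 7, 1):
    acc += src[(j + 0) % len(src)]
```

'ftclgf'

j=1: add src[1]='f' → 'f'
j=2: add src[2]='t' → 'ft'
j=3: add src[3]='c' → 'ftc'
j=4: add src[4]='l' → 'ftcl'
j=5: add src[5]='g' → 'ftclg'
j=6: add src[6]='f' → 'ftclgf'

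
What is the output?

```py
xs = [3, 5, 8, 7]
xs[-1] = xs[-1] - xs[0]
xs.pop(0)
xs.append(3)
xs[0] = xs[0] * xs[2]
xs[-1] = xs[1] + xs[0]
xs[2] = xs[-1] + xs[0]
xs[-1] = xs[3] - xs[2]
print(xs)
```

[20, 8, 48, -20]

xs[-1] = xs[-1]-xs[0] = 7-3 = 4 → [3, 5, 8, 4]
pop(0) removes 3 → [5, 8, 4]
append 3 → [5, 8, 4, 3]
xs[0] = xs[0]*xs[2] = 5*4 = 20 → [20, 8, 4, 3]
xs[-1] = xs[1]+xs[0] = 8+20 = 28 → [20, 8, 4, 28]
xs[2] = xs[-1]+xs[0] = 28+20 = 48 → [20, 8, 48, 28]
xs[-1] = xs[3]-xs[2] = 28-48 = -20 → [20, 8, 48, -20]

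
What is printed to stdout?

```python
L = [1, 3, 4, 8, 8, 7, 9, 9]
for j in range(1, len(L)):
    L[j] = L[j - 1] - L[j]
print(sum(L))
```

j=1: L[1] = 1-3 = -2 → [1, -2, 4, 8, 8, 7, 9, 9]
j=2: L[2] = (-2)-4 = -6 → [1, -2, -6, 8, 8, 7, 9, 9]
j=3: L[3] = (-6)-8 = -14 → [1, -2, -6, -14, 8, 7, 9, 9]
j=4: L[4] = (-14)-8 = -22 → [1, -2, -6, -14, -22, 7, 9, 9]
j=5: L[5] = (-22)-7 = -29 → [1, -2, -6, -14, -22, -29, 9, 9]
j=6: L[6] = (-29)-9 = -38 → [1, -2, -6, -14, -22, -29, -38, 9]
j=7: L[7] = (-38)-9 = -47 → [1, -2, -6, -14, -22, -29, -38, -47]
sum = -157

-157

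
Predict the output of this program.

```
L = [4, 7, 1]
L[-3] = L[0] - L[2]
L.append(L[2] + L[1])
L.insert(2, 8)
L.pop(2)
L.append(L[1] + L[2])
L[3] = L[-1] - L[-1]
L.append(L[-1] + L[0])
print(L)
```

[3, 7, 1, 0, 8, 11]

L[-3] = L[0]-L[2] = 4-1 = 3 → [3, 7, 1]
append L[2]+L[1] = 1+7 = 8 → [3, 7, 1, 8]
insert 8 at 2 → [3, 7, 8, 1, 8]
pop(2) removes 8 → [3, 7, 1, 8]
append L[1]+L[2] = 7+1 = 8 → [3, 7, 1, 8, 8]
L[3] = L[-1]-L[-1] = 8-8 = 0 → [3, 7, 1, 0, 8]
append L[-1]+L[0] = 8+3 = 11 → [3, 7, 1, 0, 8, 11]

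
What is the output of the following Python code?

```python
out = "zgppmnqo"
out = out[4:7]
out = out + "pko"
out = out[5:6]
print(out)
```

slice [4:7] → 'mnq'
+ 'pko' → 'mnqpko'
slice [5:6] → 'o'

o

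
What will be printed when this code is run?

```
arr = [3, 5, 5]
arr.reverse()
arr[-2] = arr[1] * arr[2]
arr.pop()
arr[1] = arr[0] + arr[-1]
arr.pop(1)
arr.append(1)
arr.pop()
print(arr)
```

reverse → [5, 5, 3]
arr[-2] = arr[1]*arr[2] = 5*3 = 15 → [5, 15, 3]
pop() removes 3 → [5, 15]
arr[1] = arr[0]+arr[-1] = 5+15 = 20 → [5, 20]
pop(1) removes 20 → [5]
append 1 → [5, 1]
pop() removes 1 → [5]

[5]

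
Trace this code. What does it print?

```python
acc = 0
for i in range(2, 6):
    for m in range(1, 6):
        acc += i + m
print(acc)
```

130

i=2,m=1: acc = 0+3 = 3
i=2,m=2: acc = 3+4 = 7
i=2,m=3: acc = 7+5 = 12
i=2,m=4: acc = 12+6 = 18
i=2,m=5: acc = 18+7 = 25
i=3,m=1: acc = 25+4 = 29
i=3,m=2: acc = 29+5 = 34
i=3,m=3: acc = 34+6 = 40
i=3,m=4: acc = 40+7 = 47
i=3,m=5: acc = 47+8 = 55
i=4,m=1: acc = 55+5 = 60
i=4,m=2: acc = 60+6 = 66
i=4,m=3: acc = 66+7 = 73
i=4,m=4: acc = 73+8 = 81
i=4,m=5: acc = 81+9 = 90
i=5,m=1: acc = 90+6 = 96
i=5,m=2: acc = 96+7 = 103
i=5,m=3: acc = 103+8 = 111
i=5,m=4: acc = 111+9 = 120
i=5,m=5: acc = 120+10 = 130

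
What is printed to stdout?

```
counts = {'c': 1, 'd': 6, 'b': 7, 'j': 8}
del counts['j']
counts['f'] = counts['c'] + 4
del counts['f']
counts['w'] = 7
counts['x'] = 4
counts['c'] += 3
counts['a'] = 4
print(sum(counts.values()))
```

32

del 'j' → {'c': 1, 'd': 6, 'b': 7}
counts['f'] = counts['c']+4 = 5 → {'c': 1, 'd': 6, 'b': 7, 'f': 5}
del 'f' → {'c': 1, 'd': 6, 'b': 7}
counts['w'] = 7 → {'c': 1, 'd': 6, 'b': 7, 'w': 7}
counts['x'] = 4 → {'c': 1, 'd': 6, 'b': 7, 'w': 7, 'x': 4}
counts['c'] = 1+3 = 4 → {'c': 4, 'd': 6, 'b': 7, 'w': 7, 'x': 4}
counts['a'] = 4 → {'c': 4, 'd': 6, 'b': 7, 'w': 7, 'x': 4, 'a': 4}
sum of values = 32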